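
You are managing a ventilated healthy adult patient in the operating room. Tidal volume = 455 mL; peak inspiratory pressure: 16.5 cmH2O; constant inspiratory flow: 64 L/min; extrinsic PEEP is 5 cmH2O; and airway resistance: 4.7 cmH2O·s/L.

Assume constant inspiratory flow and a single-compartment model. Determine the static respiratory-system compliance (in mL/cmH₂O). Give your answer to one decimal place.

Flow: 64 L/min ÷ 60 = 1.0667 L/s.
Equation of motion (constant flow): PIP = Vt/C + R·V̇ + PEEP.
Vt/C = PIP − R·V̇ − PEEP = 16.5 − 4.7×1.0667 − 5 = 16.5 − 5.013 − 5 = 6.487 cmH2O.
C = Vt / 6.487 = 455 / 6.487 = 70.14 mL/cmH2O.

70.1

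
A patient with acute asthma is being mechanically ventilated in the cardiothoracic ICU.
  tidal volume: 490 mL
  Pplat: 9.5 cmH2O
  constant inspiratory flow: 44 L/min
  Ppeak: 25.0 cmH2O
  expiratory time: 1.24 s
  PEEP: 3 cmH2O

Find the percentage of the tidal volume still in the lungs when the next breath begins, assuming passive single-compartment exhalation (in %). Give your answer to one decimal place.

Flow: 44 L/min ÷ 60 = 0.7333 L/s.
R = (PIP − Pplat)/V̇ = (25.0 − 9.5) / 0.7333 = 15.5/0.7333 = 21.137 cmH2O·s/L.
C = Vt/(Pplat − PEEP) = 490.0 / (9.5 − 3) = 490.0/6.5 = 75.385 mL/cmH2O.
τ = R × C = 21.137 × 0.07539 L/cmH2O = 1.594 s.
Fraction remaining at end-expiration = e^(−Te/τ) = e^(−1.24/1.594) = 0.4594 → 45.94%.

45.9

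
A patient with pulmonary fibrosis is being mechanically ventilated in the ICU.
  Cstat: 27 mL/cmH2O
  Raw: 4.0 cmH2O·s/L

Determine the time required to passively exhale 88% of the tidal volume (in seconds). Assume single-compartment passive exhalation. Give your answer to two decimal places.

0.23

τ = R × C = 4.0 × 27 mL/cmH2O = 4.0 × 0.027 L/cmH2O = 0.108 s.
Exhaled fraction f = 1 − e^(−t/τ) → t = −τ·ln(1 − f) = −0.108·ln(0.12) = 0.229 s.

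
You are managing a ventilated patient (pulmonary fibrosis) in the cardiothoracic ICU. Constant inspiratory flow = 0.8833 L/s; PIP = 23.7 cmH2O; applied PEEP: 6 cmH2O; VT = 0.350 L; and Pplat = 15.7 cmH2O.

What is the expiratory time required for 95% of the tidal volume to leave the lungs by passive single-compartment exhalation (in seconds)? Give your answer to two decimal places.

R = (PIP − Pplat)/V̇ = (23.7 − 15.7) / 0.8833 = 8.0/0.8833 = 9.057 cmH2O·s/L.
C = Vt/(Pplat − PEEP) = 350.0 / (15.7 − 6) = 350.0/9.7 = 36.082 mL/cmH2O.
τ = R × C = 9.057 × 0.03608 L/cmH2O = 0.3268 s.
t = −τ·ln(1 − 0.95) = −0.3268·ln(0.05) = 0.979 s.

0.98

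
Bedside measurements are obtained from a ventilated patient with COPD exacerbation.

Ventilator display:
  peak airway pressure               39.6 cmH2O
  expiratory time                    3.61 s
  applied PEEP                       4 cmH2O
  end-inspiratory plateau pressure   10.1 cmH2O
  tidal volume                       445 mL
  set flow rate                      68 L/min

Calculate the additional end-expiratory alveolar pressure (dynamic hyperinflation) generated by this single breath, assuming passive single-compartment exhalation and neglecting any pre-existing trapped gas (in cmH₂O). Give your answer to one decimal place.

Flow: 68 L/min ÷ 60 = 1.1333 L/s.
R = (PIP − Pplat)/V̇ = (39.6 − 10.1) / 1.1333 = 29.5/1.1333 = 26.03 cmH2O·s/L.
C = Vt/(Pplat − PEEP) = 445.0 / (10.1 − 4) = 445.0/6.1 = 72.951 mL/cmH2O.
τ = R × C = 26.03 × 0.07295 L/cmH2O = 1.899 s.
Fraction remaining = e^(−Te/τ) = e^(−3.61/1.899) = 0.1494; trapped volume = 445.0 × 0.1494 = 66.483 mL.
Additional alveolar pressure from trapping ≈ V_trapped / C = 66.483 / 72.951 = 0.9113 cmH2O.

0.9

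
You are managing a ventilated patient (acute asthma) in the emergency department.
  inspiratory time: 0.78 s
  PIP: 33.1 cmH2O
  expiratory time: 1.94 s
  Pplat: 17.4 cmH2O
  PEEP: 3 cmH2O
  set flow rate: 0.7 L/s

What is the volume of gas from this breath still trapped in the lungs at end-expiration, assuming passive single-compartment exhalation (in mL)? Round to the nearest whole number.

Vt = flow × Ti = 0.7 L/s × 0.78 s × 1000 mL/L = 546.0 mL.
R = (PIP − Pplat)/V̇ = (33.1 − 17.4) / 0.7 = 15.7/0.7 = 22.429 cmH2O·s/L.
C = Vt/(Pplat − PEEP) = 546.0 / (17.4 − 3) = 546.0/14.4 = 37.917 mL/cmH2O.
τ = R × C = 22.429 × 0.03792 L/cmH2O = 0.8505 s.
Fraction remaining = e^(−Te/τ) = e^(−1.94/0.8505) = 0.1022.
Trapped volume = 546.0 × 0.1022 = 55.801 mL.

56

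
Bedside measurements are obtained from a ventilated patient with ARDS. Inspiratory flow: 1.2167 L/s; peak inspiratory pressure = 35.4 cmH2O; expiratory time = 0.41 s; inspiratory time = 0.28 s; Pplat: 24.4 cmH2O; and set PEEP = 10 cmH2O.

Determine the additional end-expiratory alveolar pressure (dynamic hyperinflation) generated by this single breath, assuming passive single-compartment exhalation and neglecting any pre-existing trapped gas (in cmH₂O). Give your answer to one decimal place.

2.1

Vt = flow × Ti = 1.2167 L/s × 0.28 s × 1000 mL/L = 340.68 mL.
R = (PIP − Pplat)/V̇ = (35.4 − 24.4) / 1.2167 = 11.0/1.2167 = 9.041 cmH2O·s/L.
C = Vt/(Pplat − PEEP) = 340.68 / (24.4 − 10) = 340.68/14.4 = 23.658 mL/cmH2O.
τ = R × C = 9.041 × 0.02366 L/cmH2O = 0.2139 s.
Fraction remaining = e^(−Te/τ) = e^(−0.41/0.2139) = 0.1471; trapped volume = 340.68 × 0.1471 = 50.114 mL.
Additional alveolar pressure from trapping ≈ V_trapped / C = 50.114 / 23.658 = 2.118 cmH2O.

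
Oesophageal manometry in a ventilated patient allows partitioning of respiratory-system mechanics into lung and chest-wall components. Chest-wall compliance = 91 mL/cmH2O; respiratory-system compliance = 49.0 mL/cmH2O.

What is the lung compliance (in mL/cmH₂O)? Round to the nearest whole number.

1/CL = 1/Crs − 1/Ccw.
1/CL = 1/49.0 − 1/91 = 0.009419.
CL = 106.17 mL/cmH2O.

106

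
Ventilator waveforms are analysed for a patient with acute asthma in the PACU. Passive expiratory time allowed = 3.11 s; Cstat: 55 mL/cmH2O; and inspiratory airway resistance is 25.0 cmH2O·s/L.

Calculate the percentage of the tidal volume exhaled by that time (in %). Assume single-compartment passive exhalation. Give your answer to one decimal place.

89.6

τ = R × C = 25.0 × 55 mL/cmH2O = 25.0 × 0.055 L/cmH2O = 1.375 s.
Passive exhalation: V(t)/V₀ = e^(−t/τ) = e^(−3.11/1.375) = 0.1042.
Fraction exhaled = 1 − 0.1042 = 0.8958 → 89.58%.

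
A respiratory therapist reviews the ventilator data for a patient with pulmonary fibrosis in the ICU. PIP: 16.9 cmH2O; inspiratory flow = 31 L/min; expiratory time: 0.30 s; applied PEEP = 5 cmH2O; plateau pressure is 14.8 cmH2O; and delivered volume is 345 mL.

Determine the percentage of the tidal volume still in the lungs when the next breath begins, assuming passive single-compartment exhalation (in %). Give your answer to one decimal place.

12.3

Flow: 31 L/min ÷ 60 = 0.5167 L/s.
R = (PIP − Pplat)/V̇ = (16.9 − 14.8) / 0.5167 = 2.1/0.5167 = 4.064 cmH2O·s/L.
C = Vt/(Pplat − PEEP) = 345.0 / (14.8 − 5) = 345.0/9.8 = 35.204 mL/cmH2O.
τ = R × C = 4.064 × 0.0352 L/cmH2O = 0.1431 s.
Fraction remaining at end-expiration = e^(−Te/τ) = e^(−0.30/0.1431) = 0.1229 → 12.29%.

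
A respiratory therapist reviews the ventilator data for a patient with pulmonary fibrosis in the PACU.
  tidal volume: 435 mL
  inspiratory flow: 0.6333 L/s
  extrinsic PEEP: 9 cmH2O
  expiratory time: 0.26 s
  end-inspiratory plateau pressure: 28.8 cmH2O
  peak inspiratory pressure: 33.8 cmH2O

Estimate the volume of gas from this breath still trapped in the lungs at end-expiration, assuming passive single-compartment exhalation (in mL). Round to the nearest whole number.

97

R = (PIP − Pplat)/V̇ = (33.8 − 28.8) / 0.6333 = 5.0/0.6333 = 7.895 cmH2O·s/L.
C = Vt/(Pplat − PEEP) = 435.0 / (28.8 − 9) = 435.0/19.8 = 21.97 mL/cmH2O.
τ = R × C = 7.895 × 0.02197 L/cmH2O = 0.1735 s.
Fraction remaining = e^(−Te/τ) = e^(−0.26/0.1735) = 0.2235.
Trapped volume = 435.0 × 0.2235 = 97.223 mL.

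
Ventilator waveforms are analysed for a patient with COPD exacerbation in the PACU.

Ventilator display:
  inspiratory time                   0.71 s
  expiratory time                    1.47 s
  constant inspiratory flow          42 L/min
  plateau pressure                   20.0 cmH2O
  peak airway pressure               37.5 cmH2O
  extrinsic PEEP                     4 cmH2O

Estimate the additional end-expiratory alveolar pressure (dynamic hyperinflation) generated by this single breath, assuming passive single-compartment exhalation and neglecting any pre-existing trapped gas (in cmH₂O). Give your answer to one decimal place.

2.4

Flow: 42 L/min ÷ 60 = 0.7 L/s.
Vt = flow × Ti = 0.7 L/s × 0.71 s × 1000 mL/L = 497.0 mL.
R = (PIP − Pplat)/V̇ = (37.5 − 20.0) / 0.7 = 17.5/0.7 = 25.0 cmH2O·s/L.
C = Vt/(Pplat − PEEP) = 497.0 / (20.0 − 4) = 497.0/16.0 = 31.063 mL/cmH2O.
τ = R × C = 25.0 × 0.03106 L/cmH2O = 0.7765 s.
Fraction remaining = e^(−Te/τ) = e^(−1.47/0.7765) = 0.1506; trapped volume = 497.0 × 0.1506 = 74.848 mL.
Additional alveolar pressure from trapping ≈ V_trapped / C = 74.848 / 31.063 = 2.41 cmH2O.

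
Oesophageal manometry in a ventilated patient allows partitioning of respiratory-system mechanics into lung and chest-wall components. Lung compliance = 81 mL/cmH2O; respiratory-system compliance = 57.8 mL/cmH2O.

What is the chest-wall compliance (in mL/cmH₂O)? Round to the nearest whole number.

1/Ccw = 1/Crs − 1/CL.
1/Ccw = 1/57.8 − 1/81 = 0.004955.
Ccw = 201.82 mL/cmH2O.

202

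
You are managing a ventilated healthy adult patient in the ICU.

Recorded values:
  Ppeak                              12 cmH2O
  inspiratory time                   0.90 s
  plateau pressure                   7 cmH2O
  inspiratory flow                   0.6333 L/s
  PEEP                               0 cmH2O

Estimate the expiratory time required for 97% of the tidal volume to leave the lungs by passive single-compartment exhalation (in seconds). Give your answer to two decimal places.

2.25

Vt = flow × Ti = 0.6333 L/s × 0.90 s × 1000 mL/L = 569.97 mL.
R = (PIP − Pplat)/V̇ = (12 − 7) / 0.6333 = 5.0/0.6333 = 7.895 cmH2O·s/L.
C = Vt/(Pplat − PEEP) = 569.97 / (7 − 0) = 569.97/7.0 = 81.424 mL/cmH2O.
τ = R × C = 7.895 × 0.08142 L/cmH2O = 0.6428 s.
t = −τ·ln(1 − 0.97) = −0.6428·ln(0.03) = 2.254 s.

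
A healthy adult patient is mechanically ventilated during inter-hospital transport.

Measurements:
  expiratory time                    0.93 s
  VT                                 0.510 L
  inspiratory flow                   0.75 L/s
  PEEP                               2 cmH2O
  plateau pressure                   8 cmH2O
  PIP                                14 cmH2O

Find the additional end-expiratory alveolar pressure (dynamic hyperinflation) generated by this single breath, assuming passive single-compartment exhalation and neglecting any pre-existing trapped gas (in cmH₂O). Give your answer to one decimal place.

1.5

R = (PIP − Pplat)/V̇ = (14 − 8) / 0.75 = 6.0/0.75 = 8.0 cmH2O·s/L.
C = Vt/(Pplat − PEEP) = 510.0 / (8 − 2) = 510.0/6.0 = 85.0 mL/cmH2O.
τ = R × C = 8.0 × 0.085 L/cmH2O = 0.68 s.
Fraction remaining = e^(−Te/τ) = e^(−0.93/0.68) = 0.2547; trapped volume = 510.0 × 0.2547 = 129.9 mL.
Additional alveolar pressure from trapping ≈ V_trapped / C = 129.9 / 85.0 = 1.528 cmH2O.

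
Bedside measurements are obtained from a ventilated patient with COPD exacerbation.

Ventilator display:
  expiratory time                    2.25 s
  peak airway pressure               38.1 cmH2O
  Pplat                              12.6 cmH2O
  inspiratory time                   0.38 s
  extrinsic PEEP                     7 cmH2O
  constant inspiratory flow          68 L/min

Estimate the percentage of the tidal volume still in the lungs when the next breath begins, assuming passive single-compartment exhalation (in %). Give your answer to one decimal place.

27.2

Flow: 68 L/min ÷ 60 = 1.1333 L/s.
Vt = flow × Ti = 1.1333 L/s × 0.38 s × 1000 mL/L = 430.65 mL.
R = (PIP − Pplat)/V̇ = (38.1 − 12.6) / 1.1333 = 25.5/1.1333 = 22.501 cmH2O·s/L.
C = Vt/(Pplat − PEEP) = 430.65 / (12.6 − 7) = 430.65/5.6 = 76.902 mL/cmH2O.
τ = R × C = 22.501 × 0.0769 L/cmH2O = 1.73 s.
Fraction remaining at end-expiration = e^(−Te/τ) = e^(−2.25/1.73) = 0.2724 → 27.24%.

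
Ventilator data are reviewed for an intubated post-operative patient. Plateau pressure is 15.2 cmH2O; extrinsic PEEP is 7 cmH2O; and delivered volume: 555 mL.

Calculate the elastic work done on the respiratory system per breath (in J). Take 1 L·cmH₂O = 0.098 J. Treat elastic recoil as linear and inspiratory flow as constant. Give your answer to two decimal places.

0.22

Elastic work ≈ ½ × (Pplat − PEEP) × Vt = 0.5 × (15.2 − 7) × 0.555 L = 0.5 × 8.2 × 0.555 = 2.276 L·cmH2O.
× 0.098 J/(L·cmH2O) → 0.223 J.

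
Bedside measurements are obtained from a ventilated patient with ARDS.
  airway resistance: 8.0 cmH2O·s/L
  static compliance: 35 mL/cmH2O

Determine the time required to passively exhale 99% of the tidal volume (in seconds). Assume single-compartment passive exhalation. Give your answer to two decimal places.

τ = R × C = 8.0 × 35 mL/cmH2O = 8.0 × 0.035 L/cmH2O = 0.28 s.
Exhaled fraction f = 1 − e^(−t/τ) → t = −τ·ln(1 − f) = −0.28·ln(0.01) = 1.289 s.

1.29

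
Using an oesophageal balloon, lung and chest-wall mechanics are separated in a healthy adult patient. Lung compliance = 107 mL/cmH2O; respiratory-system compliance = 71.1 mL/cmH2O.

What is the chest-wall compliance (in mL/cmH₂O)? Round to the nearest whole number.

212

1/Ccw = 1/Crs − 1/CL.
1/Ccw = 1/71.1 − 1/107 = 0.004719.
Ccw = 211.91 mL/cmH2O.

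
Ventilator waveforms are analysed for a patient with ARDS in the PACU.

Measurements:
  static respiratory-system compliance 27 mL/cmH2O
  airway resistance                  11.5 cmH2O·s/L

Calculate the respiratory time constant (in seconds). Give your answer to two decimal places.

τ = R × C = 11.5 × 27 mL/cmH2O = 11.5 × 0.027 L/cmH2O = 0.3105 s.

0.31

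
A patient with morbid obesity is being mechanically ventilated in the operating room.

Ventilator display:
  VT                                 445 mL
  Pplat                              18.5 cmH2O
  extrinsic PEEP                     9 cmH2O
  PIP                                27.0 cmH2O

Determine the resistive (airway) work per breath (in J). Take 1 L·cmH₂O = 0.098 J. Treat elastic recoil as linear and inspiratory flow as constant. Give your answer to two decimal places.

With constant inspiratory flow the resistive pressure is constant at PIP − Pplat = 27.0 − 18.5 = 8.5 cmH2O, so resistive work = 8.5 × 0.445 = 3.783 L·cmH2O.
× 0.098 J/(L·cmH2O) → 0.3707 J.

0.37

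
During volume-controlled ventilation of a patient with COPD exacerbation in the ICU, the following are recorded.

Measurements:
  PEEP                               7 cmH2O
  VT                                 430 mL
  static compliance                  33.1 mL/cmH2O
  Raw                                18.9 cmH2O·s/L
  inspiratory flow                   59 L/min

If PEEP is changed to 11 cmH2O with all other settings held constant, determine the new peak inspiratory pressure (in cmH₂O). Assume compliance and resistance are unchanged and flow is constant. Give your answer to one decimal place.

42.6

Flow: 59 L/min ÷ 60 = 0.9833 L/s.
PIP = Vt/C + R·V̇ + PEEP (constant-flow equation of motion).
Only the baseline term changes: ΔPIP = ΔPEEP = 11 − 7 = 4.0 cmH2O.
Original PIP = 430/33.1 + 18.9×0.9833 + 7 = 38.575 cmH2O; new PIP = 38.575 + (4.0) = 42.575 cmH2O.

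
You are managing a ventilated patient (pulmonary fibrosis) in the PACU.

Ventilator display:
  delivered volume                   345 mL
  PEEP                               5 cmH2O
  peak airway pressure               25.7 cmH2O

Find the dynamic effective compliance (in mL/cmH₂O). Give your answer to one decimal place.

16.7

Dynamic compliance = Vt / (PIP − PEEP) = 345 / (25.7 − 5) = 345 / 20.7 = 16.667 mL/cmH2O.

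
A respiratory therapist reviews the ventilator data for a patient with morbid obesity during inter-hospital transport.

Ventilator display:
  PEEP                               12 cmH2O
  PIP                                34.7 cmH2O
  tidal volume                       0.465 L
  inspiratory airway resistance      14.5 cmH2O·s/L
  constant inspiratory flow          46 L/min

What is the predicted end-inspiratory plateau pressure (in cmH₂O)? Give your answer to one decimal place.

Flow: 46 L/min ÷ 60 = 0.7667 L/s.
Pplat = PIP − Raw × flow = 34.7 − 14.5 × 0.7667 = 34.7 − 11.117 = 23.583 cmH2O.

23.6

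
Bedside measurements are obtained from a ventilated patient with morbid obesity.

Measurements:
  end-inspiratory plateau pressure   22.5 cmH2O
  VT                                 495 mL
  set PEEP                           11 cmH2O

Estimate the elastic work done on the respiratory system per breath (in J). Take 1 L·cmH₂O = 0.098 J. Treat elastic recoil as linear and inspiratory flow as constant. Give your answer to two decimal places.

Elastic work ≈ ½ × (Pplat − PEEP) × Vt = 0.5 × (22.5 − 11) × 0.495 L = 0.5 × 11.5 × 0.495 = 2.846 L·cmH2O.
× 0.098 J/(L·cmH2O) → 0.2789 J.

0.28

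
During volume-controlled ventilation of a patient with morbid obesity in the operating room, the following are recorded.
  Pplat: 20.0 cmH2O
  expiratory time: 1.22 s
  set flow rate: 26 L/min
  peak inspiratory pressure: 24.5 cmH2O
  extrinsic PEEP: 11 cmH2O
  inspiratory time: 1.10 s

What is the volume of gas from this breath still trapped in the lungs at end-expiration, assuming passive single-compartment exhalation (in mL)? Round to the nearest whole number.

Flow: 26 L/min ÷ 60 = 0.4333 L/s.
Vt = flow × Ti = 0.4333 L/s × 1.10 s × 1000 mL/L = 476.63 mL.
R = (PIP − Pplat)/V̇ = (24.5 − 20.0) / 0.4333 = 4.5/0.4333 = 10.385 cmH2O·s/L.
C = Vt/(Pplat − PEEP) = 476.63 / (20.0 − 11) = 476.63/9.0 = 52.959 mL/cmH2O.
τ = R × C = 10.385 × 0.05296 L/cmH2O = 0.55 s.
Fraction remaining = e^(−Te/τ) = e^(−1.22/0.55) = 0.1088.
Trapped volume = 476.63 × 0.1088 = 51.857 mL.

52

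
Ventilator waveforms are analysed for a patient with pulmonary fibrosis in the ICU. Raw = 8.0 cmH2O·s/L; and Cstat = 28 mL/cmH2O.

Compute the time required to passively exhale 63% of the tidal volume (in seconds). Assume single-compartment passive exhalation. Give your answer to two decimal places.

0.22

τ = R × C = 8.0 × 28 mL/cmH2O = 8.0 × 0.028 L/cmH2O = 0.224 s.
Exhaled fraction f = 1 − e^(−t/τ) → t = −τ·ln(1 − f) = −0.224·ln(0.37) = 0.2227 s.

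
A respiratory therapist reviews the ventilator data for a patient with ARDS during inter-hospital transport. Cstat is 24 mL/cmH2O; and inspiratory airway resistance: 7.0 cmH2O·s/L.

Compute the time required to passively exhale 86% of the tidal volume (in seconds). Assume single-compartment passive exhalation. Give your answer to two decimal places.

τ = R × C = 7.0 × 24 mL/cmH2O = 7.0 × 0.024 L/cmH2O = 0.168 s.
Exhaled fraction f = 1 − e^(−t/τ) → t = −τ·ln(1 − f) = −0.168·ln(0.14) = 0.3303 s.

0.33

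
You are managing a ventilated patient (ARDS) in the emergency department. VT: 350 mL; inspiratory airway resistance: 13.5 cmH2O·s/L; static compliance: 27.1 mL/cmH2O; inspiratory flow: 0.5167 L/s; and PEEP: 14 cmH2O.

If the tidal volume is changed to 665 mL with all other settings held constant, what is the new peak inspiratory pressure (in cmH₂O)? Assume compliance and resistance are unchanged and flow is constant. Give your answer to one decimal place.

PIP = Vt/C + R·V̇ + PEEP (constant-flow equation of motion).
Only the elastic term changes: ΔPIP = ΔVt / C = (665 − 350) / 27.1 = 11.624 cmH2O.
Original PIP = 350/27.1 + 13.5×0.5167 + 14 = 33.891 cmH2O; new PIP = 33.891 + (11.624) = 45.515 cmH2O.

45.5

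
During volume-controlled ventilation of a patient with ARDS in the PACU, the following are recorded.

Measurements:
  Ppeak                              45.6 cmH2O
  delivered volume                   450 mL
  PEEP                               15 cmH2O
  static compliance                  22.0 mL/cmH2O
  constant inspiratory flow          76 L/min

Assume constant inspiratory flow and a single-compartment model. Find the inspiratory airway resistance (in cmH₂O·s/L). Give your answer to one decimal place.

Flow: 76 L/min ÷ 60 = 1.2667 L/s.
Equation of motion (constant flow): PIP = Vt/C + R·V̇ + PEEP.
R·V̇ = PIP − Vt/C − PEEP = 45.6 − 450/22.0 − 15 = 45.6 − 20.455 − 15 = 10.145 cmH2O.
R = 10.145 / 1.2667 = 8.009 cmH2O·s/L.

8.0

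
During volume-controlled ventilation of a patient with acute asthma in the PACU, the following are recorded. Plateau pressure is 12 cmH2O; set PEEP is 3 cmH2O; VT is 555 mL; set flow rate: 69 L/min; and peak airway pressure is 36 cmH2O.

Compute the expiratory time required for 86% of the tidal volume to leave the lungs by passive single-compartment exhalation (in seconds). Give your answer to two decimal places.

Flow: 69 L/min ÷ 60 = 1.15 L/s.
R = (PIP − Pplat)/V̇ = (36 − 12) / 1.15 = 24.0/1.15 = 20.87 cmH2O·s/L.
C = Vt/(Pplat − PEEP) = 555.0 / (12 − 3) = 555.0/9.0 = 61.667 mL/cmH2O.
τ = R × C = 20.87 × 0.06167 L/cmH2O = 1.287 s.
t = −τ·ln(1 − 0.86) = −1.287·ln(0.14) = 2.53 s.

2.53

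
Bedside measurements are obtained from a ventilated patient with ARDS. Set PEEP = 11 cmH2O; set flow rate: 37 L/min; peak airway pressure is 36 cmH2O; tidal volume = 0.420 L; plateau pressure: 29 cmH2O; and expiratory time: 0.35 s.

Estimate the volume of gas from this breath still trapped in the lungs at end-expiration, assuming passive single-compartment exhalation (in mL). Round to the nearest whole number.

Flow: 37 L/min ÷ 60 = 0.6167 L/s.
R = (PIP − Pplat)/V̇ = (36 − 29) / 0.6167 = 7.0/0.6167 = 11.351 cmH2O·s/L.
C = Vt/(Pplat − PEEP) = 420.0 / (29 − 11) = 420.0/18.0 = 23.333 mL/cmH2O.
τ = R × C = 11.351 × 0.02333 L/cmH2O = 0.2648 s.
Fraction remaining = e^(−Te/τ) = e^(−0.35/0.2648) = 0.2667.
Trapped volume = 420.0 × 0.2667 = 112.01 mL.

112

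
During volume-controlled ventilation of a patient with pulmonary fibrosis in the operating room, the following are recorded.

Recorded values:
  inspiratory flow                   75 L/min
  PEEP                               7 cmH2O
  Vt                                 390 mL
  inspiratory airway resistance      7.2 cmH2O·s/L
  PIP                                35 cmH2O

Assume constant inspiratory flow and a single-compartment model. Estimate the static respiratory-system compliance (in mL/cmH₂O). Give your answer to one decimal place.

Flow: 75 L/min ÷ 60 = 1.25 L/s.
Equation of motion (constant flow): PIP = Vt/C + R·V̇ + PEEP.
Vt/C = PIP − R·V̇ − PEEP = 35 − 7.2×1.25 − 7 = 35 − 9.0 − 7 = 19.0 cmH2O.
C = Vt / 19.0 = 390 / 19.0 = 20.526 mL/cmH2O.

20.5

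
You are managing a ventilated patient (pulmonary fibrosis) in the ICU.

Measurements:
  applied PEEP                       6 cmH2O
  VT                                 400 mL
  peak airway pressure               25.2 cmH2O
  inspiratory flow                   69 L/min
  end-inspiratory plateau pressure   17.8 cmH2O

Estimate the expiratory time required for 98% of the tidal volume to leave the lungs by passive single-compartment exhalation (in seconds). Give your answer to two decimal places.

0.85

Flow: 69 L/min ÷ 60 = 1.15 L/s.
R = (PIP − Pplat)/V̇ = (25.2 − 17.8) / 1.15 = 7.4/1.15 = 6.435 cmH2O·s/L.
C = Vt/(Pplat − PEEP) = 400.0 / (17.8 − 6) = 400.0/11.8 = 33.898 mL/cmH2O.
τ = R × C = 6.435 × 0.0339 L/cmH2O = 0.2181 s.
t = −τ·ln(1 − 0.98) = −0.2181·ln(0.02) = 0.8532 s.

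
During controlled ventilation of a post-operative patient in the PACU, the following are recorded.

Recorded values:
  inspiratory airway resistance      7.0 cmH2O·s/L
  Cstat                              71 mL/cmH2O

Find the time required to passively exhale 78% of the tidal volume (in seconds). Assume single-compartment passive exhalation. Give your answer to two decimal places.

0.75

τ = R × C = 7.0 × 71 mL/cmH2O = 7.0 × 0.071 L/cmH2O = 0.497 s.
Exhaled fraction f = 1 − e^(−t/τ) → t = −τ·ln(1 − f) = −0.497·ln(0.22) = 0.7525 s.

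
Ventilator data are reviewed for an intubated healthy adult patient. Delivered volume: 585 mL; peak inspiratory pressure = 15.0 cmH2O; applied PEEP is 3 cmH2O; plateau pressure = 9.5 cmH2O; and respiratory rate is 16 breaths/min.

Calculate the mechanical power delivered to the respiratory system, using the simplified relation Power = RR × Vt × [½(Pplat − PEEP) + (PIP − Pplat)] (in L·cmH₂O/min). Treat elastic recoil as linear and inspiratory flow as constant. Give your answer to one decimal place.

81.9

Per-breath work = Vt × [½(Pplat−PEEP) + (PIP−Pplat)] = 0.585 × [0.5×6.5 + 5.5] = 0.585 × 8.75 = 5.119 L·cmH2O.
Power = 16 × 5.119 = 81.904 L·cmH2O/min.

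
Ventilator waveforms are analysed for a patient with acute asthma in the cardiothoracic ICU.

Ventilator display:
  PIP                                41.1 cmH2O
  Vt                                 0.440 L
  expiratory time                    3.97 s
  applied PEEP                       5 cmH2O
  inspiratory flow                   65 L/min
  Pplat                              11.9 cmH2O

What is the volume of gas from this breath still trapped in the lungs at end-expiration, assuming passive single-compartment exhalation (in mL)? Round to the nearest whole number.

44

Flow: 65 L/min ÷ 60 = 1.0833 L/s.
R = (PIP − Pplat)/V̇ = (41.1 − 11.9) / 1.0833 = 29.2/1.0833 = 26.955 cmH2O·s/L.
C = Vt/(Pplat − PEEP) = 440.0 / (11.9 − 5) = 440.0/6.9 = 63.768 mL/cmH2O.
τ = R × C = 26.955 × 0.06377 L/cmH2O = 1.719 s.
Fraction remaining = e^(−Te/τ) = e^(−3.97/1.719) = 0.09931.
Trapped volume = 440.0 × 0.09931 = 43.696 mL.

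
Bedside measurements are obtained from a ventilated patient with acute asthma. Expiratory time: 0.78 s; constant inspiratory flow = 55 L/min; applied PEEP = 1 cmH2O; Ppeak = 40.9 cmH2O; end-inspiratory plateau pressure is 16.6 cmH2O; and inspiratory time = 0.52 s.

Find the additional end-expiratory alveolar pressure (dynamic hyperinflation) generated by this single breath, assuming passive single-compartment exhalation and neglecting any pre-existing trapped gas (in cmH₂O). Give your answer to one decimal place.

6.0

Flow: 55 L/min ÷ 60 = 0.9167 L/s.
Vt = flow × Ti = 0.9167 L/s × 0.52 s × 1000 mL/L = 476.68 mL.
R = (PIP − Pplat)/V̇ = (40.9 − 16.6) / 0.9167 = 24.3/0.9167 = 26.508 cmH2O·s/L.
C = Vt/(Pplat − PEEP) = 476.68 / (16.6 − 1) = 476.68/15.6 = 30.556 mL/cmH2O.
τ = R × C = 26.508 × 0.03056 L/cmH2O = 0.8101 s.
Fraction remaining = e^(−Te/τ) = e^(−0.78/0.8101) = 0.3818; trapped volume = 476.68 × 0.3818 = 182.0 mL.
Additional alveolar pressure from trapping ≈ V_trapped / C = 182.0 / 30.556 = 5.956 cmH2O.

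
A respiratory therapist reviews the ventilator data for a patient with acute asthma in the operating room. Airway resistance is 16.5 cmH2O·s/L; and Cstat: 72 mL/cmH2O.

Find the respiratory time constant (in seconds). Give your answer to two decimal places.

τ = R × C = 16.5 × 72 mL/cmH2O = 16.5 × 0.072 L/cmH2O = 1.188 s.

1.19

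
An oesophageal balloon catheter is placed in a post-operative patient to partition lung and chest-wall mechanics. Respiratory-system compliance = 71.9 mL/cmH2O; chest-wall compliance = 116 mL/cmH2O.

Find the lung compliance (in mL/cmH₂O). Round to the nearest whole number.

1/CL = 1/Crs − 1/Ccw.
1/CL = 1/71.9 − 1/116 = 0.005288.
CL = 189.11 mL/cmH2O.

189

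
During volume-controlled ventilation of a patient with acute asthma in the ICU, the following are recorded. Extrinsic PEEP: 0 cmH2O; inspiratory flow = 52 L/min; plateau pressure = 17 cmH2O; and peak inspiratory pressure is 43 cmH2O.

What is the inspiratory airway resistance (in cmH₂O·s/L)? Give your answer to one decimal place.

Flow: 52 L/min ÷ 60 = 0.8667 L/s.
Raw = (PIP − Pplat) / flow = (43 − 17) / 0.8667 = 26.0 / 0.8667 = 29.999 cmH2O·s/L.

30.0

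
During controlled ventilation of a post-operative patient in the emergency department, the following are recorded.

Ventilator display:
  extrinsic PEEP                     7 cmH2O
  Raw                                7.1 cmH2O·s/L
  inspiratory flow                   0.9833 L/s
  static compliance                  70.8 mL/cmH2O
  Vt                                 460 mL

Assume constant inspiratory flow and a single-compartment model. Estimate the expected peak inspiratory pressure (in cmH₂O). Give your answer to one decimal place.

20.5

Equation of motion (constant flow): PIP = Vt/C + R·V̇ + PEEP.
PIP = 460/70.8 + 7.1×0.9833 + 7 = 6.497 + 6.981 + 7 = 20.478 cmH2O.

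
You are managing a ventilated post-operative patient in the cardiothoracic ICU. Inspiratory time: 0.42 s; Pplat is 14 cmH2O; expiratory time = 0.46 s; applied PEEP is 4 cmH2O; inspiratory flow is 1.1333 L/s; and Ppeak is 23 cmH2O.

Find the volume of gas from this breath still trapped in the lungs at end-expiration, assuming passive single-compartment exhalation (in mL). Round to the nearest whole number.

141

Vt = flow × Ti = 1.1333 L/s × 0.42 s × 1000 mL/L = 475.99 mL.
R = (PIP − Pplat)/V̇ = (23 − 14) / 1.1333 = 9.0/1.1333 = 7.941 cmH2O·s/L.
C = Vt/(Pplat − PEEP) = 475.99 / (14 − 4) = 475.99/10.0 = 47.599 mL/cmH2O.
τ = R × C = 7.941 × 0.0476 L/cmH2O = 0.378 s.
Fraction remaining = e^(−Te/τ) = e^(−0.46/0.378) = 0.2961.
Trapped volume = 475.99 × 0.2961 = 140.94 mL.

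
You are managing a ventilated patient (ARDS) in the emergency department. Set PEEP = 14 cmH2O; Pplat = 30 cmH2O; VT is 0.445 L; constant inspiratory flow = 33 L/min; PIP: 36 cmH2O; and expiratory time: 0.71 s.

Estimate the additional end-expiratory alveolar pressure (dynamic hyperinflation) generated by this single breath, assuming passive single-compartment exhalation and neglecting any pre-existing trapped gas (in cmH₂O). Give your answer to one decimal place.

Flow: 33 L/min ÷ 60 = 0.55 L/s.
R = (PIP − Pplat)/V̇ = (36 − 30) / 0.55 = 6.0/0.55 = 10.909 cmH2O·s/L.
C = Vt/(Pplat − PEEP) = 445.0 / (30 − 14) = 445.0/16.0 = 27.813 mL/cmH2O.
τ = R × C = 10.909 × 0.02781 L/cmH2O = 0.3034 s.
Fraction remaining = e^(−Te/τ) = e^(−0.71/0.3034) = 0.09631; trapped volume = 445.0 × 0.09631 = 42.858 mL.
Additional alveolar pressure from trapping ≈ V_trapped / C = 42.858 / 27.813 = 1.541 cmH2O.

1.5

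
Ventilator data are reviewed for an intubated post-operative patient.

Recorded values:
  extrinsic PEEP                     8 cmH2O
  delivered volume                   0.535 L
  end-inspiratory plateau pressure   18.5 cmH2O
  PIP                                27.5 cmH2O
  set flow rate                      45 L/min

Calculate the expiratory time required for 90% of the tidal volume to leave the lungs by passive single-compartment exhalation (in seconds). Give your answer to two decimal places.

Flow: 45 L/min ÷ 60 = 0.75 L/s.
R = (PIP − Pplat)/V̇ = (27.5 − 18.5) / 0.75 = 9.0/0.75 = 12.0 cmH2O·s/L.
C = Vt/(Pplat − PEEP) = 535.0 / (18.5 − 8) = 535.0/10.5 = 50.952 mL/cmH2O.
τ = R × C = 12.0 × 0.05095 L/cmH2O = 0.6114 s.
t = −τ·ln(1 − 0.90) = −0.6114·ln(0.1) = 1.408 s.

1.41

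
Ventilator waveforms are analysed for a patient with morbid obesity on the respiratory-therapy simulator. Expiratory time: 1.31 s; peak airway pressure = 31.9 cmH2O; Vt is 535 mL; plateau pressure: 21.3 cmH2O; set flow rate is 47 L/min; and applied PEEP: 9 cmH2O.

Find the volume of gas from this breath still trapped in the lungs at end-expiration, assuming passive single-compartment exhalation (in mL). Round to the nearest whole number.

58

Flow: 47 L/min ÷ 60 = 0.7833 L/s.
R = (PIP − Pplat)/V̇ = (31.9 − 21.3) / 0.7833 = 10.6/0.7833 = 13.532 cmH2O·s/L.
C = Vt/(Pplat − PEEP) = 535.0 / (21.3 − 9) = 535.0/12.3 = 43.496 mL/cmH2O.
τ = R × C = 13.532 × 0.0435 L/cmH2O = 0.5886 s.
Fraction remaining = e^(−Te/τ) = e^(−1.31/0.5886) = 0.108.
Trapped volume = 535.0 × 0.108 = 57.78 mL.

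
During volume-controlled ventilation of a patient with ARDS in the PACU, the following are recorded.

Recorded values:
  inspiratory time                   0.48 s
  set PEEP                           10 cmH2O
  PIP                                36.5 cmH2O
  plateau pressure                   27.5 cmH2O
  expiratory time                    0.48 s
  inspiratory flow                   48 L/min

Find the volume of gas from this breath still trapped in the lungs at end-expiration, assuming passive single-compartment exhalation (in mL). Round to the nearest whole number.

55

Flow: 48 L/min ÷ 60 = 0.8 L/s.
Vt = flow × Ti = 0.8 L/s × 0.48 s × 1000 mL/L = 384.0 mL.
R = (PIP − Pplat)/V̇ = (36.5 − 27.5) / 0.8 = 9.0/0.8 = 11.25 cmH2O·s/L.
C = Vt/(Pplat − PEEP) = 384.0 / (27.5 − 10) = 384.0/17.5 = 21.943 mL/cmH2O.
τ = R × C = 11.25 × 0.02194 L/cmH2O = 0.2468 s.
Fraction remaining = e^(−Te/τ) = e^(−0.48/0.2468) = 0.143.
Trapped volume = 384.0 × 0.143 = 54.912 mL.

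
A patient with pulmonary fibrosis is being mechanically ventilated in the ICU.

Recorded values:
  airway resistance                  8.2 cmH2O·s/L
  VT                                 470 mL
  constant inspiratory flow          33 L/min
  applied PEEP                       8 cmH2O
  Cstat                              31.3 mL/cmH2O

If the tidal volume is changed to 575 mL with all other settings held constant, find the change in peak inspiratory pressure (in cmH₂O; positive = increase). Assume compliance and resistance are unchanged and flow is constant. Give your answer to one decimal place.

3.4

PIP = Vt/C + R·V̇ + PEEP (constant-flow equation of motion).
Only the elastic term changes: ΔPIP = ΔVt / C = (575 − 470) / 31.3 = 3.355 cmH2O.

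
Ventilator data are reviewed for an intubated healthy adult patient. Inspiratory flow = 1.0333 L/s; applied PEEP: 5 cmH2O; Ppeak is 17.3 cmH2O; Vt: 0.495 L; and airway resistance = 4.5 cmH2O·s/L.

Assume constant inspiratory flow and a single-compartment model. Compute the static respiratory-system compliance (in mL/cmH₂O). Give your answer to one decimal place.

Equation of motion (constant flow): PIP = Vt/C + R·V̇ + PEEP.
Vt/C = PIP − R·V̇ − PEEP = 17.3 − 4.5×1.0333 − 5 = 17.3 − 4.65 − 5 = 7.65 cmH2O.
C = Vt / 7.65 = 495 / 7.65 = 64.706 mL/cmH2O.

64.7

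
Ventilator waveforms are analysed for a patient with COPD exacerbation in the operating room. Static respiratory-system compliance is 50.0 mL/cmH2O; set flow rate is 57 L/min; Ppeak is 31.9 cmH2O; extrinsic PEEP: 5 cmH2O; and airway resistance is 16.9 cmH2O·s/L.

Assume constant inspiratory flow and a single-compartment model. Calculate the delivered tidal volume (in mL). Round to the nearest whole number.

Flow: 57 L/min ÷ 60 = 0.95 L/s.
Equation of motion (constant flow): PIP = Vt/C + R·V̇ + PEEP.
Vt/C = PIP − R·V̇ − PEEP = 31.9 − 16.055 − 5 = 10.845 cmH2O.
Vt = C × 10.845 = 50.0 × 10.845 = 542.25 mL.

542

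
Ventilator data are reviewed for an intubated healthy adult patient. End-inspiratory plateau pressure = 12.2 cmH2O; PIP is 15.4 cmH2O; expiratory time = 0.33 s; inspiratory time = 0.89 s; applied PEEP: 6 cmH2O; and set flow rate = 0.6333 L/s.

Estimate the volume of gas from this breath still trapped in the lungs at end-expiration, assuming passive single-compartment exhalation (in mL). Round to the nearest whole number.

Vt = flow × Ti = 0.6333 L/s × 0.89 s × 1000 mL/L = 563.64 mL.
R = (PIP − Pplat)/V̇ = (15.4 − 12.2) / 0.6333 = 3.2/0.6333 = 5.053 cmH2O·s/L.
C = Vt/(Pplat − PEEP) = 563.64 / (12.2 − 6) = 563.64/6.2 = 90.91 mL/cmH2O.
τ = R × C = 5.053 × 0.09091 L/cmH2O = 0.4594 s.
Fraction remaining = e^(−Te/τ) = e^(−0.33/0.4594) = 0.4876.
Trapped volume = 563.64 × 0.4876 = 274.83 mL.

275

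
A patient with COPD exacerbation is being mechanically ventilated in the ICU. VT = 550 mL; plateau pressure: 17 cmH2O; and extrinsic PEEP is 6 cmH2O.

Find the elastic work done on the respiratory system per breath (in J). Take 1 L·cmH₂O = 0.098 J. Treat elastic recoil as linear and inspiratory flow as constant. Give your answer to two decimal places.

0.30

Elastic work ≈ ½ × (Pplat − PEEP) × Vt = 0.5 × (17 − 6) × 0.550 L = 0.5 × 11.0 × 0.550 = 3.025 L·cmH2O.
× 0.098 J/(L·cmH2O) → 0.2965 J.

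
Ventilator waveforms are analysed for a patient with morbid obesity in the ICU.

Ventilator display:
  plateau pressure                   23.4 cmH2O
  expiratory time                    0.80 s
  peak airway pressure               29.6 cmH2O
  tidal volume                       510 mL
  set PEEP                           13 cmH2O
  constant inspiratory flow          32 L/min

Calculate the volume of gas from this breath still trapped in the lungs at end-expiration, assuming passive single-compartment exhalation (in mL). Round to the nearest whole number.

125

Flow: 32 L/min ÷ 60 = 0.5333 L/s.
R = (PIP − Pplat)/V̇ = (29.6 − 23.4) / 0.5333 = 6.2/0.5333 = 11.626 cmH2O·s/L.
C = Vt/(Pplat − PEEP) = 510.0 / (23.4 − 13) = 510.0/10.4 = 49.038 mL/cmH2O.
τ = R × C = 11.626 × 0.04904 L/cmH2O = 0.5701 s.
Fraction remaining = e^(−Te/τ) = e^(−0.80/0.5701) = 0.2458.
Trapped volume = 510.0 × 0.2458 = 125.36 mL.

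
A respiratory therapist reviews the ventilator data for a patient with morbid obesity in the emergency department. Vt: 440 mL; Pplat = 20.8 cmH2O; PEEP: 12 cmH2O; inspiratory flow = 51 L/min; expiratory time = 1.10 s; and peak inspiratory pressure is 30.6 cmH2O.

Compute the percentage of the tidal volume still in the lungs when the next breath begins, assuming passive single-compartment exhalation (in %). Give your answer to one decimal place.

14.8

Flow: 51 L/min ÷ 60 = 0.85 L/s.
R = (PIP − Pplat)/V̇ = (30.6 − 20.8) / 0.85 = 9.8/0.85 = 11.529 cmH2O·s/L.
C = Vt/(Pplat − PEEP) = 440.0 / (20.8 − 12) = 440.0/8.8 = 50.0 mL/cmH2O.
τ = R × C = 11.529 × 0.05 L/cmH2O = 0.5765 s.
Fraction remaining at end-expiration = e^(−Te/τ) = e^(−1.10/0.5765) = 0.1484 → 14.84%.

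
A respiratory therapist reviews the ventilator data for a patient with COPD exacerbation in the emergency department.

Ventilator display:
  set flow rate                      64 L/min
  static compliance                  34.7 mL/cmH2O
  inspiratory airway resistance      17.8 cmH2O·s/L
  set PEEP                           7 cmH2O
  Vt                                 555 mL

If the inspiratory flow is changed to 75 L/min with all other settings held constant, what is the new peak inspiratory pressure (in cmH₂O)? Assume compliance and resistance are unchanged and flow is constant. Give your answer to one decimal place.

Flow: 64 L/min ÷ 60 = 1.0667 L/s.
New flow: 75 L/min ÷ 60 = 1.25 L/s.
PIP = Vt/C + R·V̇ + PEEP (constant-flow equation of motion).
Only the resistive term changes: ΔPIP = R × ΔV̇ = 17.8 × (1.25 − 1.0667) = 17.8 × 0.1833 = 3.263 cmH2O.
Original PIP = 555/34.7 + 17.8×1.0667 + 7 = 41.981 cmH2O; new PIP = 41.981 + (3.263) = 45.244 cmH2O.

45.2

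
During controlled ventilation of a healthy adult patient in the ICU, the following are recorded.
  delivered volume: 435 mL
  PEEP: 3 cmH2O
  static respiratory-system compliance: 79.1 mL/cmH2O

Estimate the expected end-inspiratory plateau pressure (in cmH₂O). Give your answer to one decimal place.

Pplat = PEEP + Vt / Cstat = 3 + 435 / 79.1 = 3 + 5.499 = 8.499 cmH2O.

8.5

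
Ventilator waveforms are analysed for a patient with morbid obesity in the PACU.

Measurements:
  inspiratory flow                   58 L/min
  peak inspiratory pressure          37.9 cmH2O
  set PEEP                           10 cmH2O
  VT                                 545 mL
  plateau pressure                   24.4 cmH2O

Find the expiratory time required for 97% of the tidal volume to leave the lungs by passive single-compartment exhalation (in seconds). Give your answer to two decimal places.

1.85

Flow: 58 L/min ÷ 60 = 0.9667 L/s.
R = (PIP − Pplat)/V̇ = (37.9 − 24.4) / 0.9667 = 13.5/0.9667 = 13.965 cmH2O·s/L.
C = Vt/(Pplat − PEEP) = 545.0 / (24.4 − 10) = 545.0/14.4 = 37.847 mL/cmH2O.
τ = R × C = 13.965 × 0.03785 L/cmH2O = 0.5286 s.
t = −τ·ln(1 − 0.97) = −0.5286·ln(0.03) = 1.854 s.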